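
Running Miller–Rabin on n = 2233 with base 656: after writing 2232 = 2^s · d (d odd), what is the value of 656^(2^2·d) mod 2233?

n − 1 = 2232 = 2^3 · 279, so s = 3 and d = 279.
x_0 = 656^279 mod 2233 = 195.
x_1 = 195^2 mod 2233 = 64.
x_2 = 64^2 mod 2233 = 1863.

1863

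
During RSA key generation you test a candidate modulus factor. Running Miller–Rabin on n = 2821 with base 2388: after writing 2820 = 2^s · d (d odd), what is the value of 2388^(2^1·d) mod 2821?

n − 1 = 2820 = 2^2 · 705, so s = 2 and d = 705.
x_0 = 2388^705 mod 2821 = 1.
x_1 = 1^2 mod 2821 = 1.

1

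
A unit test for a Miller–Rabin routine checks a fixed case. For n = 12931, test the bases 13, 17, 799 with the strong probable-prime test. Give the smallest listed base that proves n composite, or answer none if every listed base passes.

13

n − 1 = 12930 = 2^1 · 6465, so s = 1 and d = 6465.
Base 13: x_0 = 13^6465 mod 12931 = 2522. x_0 ∉ {1, 12930} and s = 1, so 13 is a Miller–Rabin witness and 12931 is composite.
Base 17: x_0 = 17^6465 mod 12931 = 12258. x_0 ∉ {1, 12930} and s = 1, so 17 is a Miller–Rabin witness and 12931 is composite.
Base 799: x_0 = 799^6465 mod 12931 = 6782. x_0 ∉ {1, 12930} and s = 1, so 799 is a Miller–Rabin witness and 12931 is composite.
The smallest witness among the given bases is 13.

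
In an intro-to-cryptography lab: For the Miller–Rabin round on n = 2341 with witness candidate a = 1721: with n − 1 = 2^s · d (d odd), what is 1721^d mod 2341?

n − 1 = 2340 = 2^2 · 585, so s = 2 and d = 585.
By repeated squaring, 1721^585 ≡ 1 (mod 2341).

1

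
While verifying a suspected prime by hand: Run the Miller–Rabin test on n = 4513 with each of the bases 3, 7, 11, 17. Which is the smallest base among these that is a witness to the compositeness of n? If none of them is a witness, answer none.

n − 1 = 4512 = 2^5 · 141, so s = 5 and d = 141.
Base 3: x_0 = 3^141 mod 4513 = 2378. x_0 is neither 1 nor 4512, so continue squaring. x_1 = 2378^2 mod 4513 = 95. x_2 = 95^2 mod 4513 = 4512. x_2 ≡ −1, so 3 is not a witness.
Base 7: x_0 = 7^141 mod 4513 = 1972. x_0 is neither 1 nor 4512, so continue squaring. x_1 = 1972^2 mod 4513 = 3091. x_2 = 3091^2 mod 4513 = 260. x_3 = 260^2 mod 4513 = 4418. x_4 = 4418^2 mod 4513 = 4512. x_4 ≡ −1, so 7 is not a witness.
Base 11: x_0 = 11^141 mod 4513 = 4418. x_0 is neither 1 nor 4512, so continue squaring. x_1 = 4418^2 mod 4513 = 4512. x_1 ≡ −1, so 11 is not a witness.
Base 17: x_0 = 17^141 mod 4513 = 3091. x_0 is neither 1 nor 4512, so continue squaring. x_1 = 3091^2 mod 4513 = 260. x_2 = 260^2 mod 4513 = 4418. x_3 = 4418^2 mod 4513 = 4512. x_3 ≡ −1, so 17 is not a witness.
No listed base is a witness for 4513.

none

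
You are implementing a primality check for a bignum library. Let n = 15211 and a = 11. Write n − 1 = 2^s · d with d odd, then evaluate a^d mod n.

n − 1 = 15210 = 2^1 · 7605, so s = 1 and d = 7605.
Repeated squaring mod 15211: 11^1 ≡ 11, 11^2 ≡ 121, 11^4 ≡ 14641, 11^8 ≡ 5469, 11^16 ≡ 5135, 11^32 ≡ 7562, 11^64 ≡ 5695, 11^128 ≡ 3173, 11^256 ≡ 13458, 11^512 ≡ 387, 11^1024 ≡ 12870, 11^2048 ≡ 4321, 11^4096 ≡ 7144.
7605 = 4096 + 2048 + 1024 + 256 + 128 + 32 + 16 + 4 + 1, so 11^7605 ≡ 7144·4321·12870·13458·3173·7562·5135·14641·11 ≡ 7260 (mod 15211).

7260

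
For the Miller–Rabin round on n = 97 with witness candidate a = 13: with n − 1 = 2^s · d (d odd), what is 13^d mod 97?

n − 1 = 96 = 2^5 · 3, so s = 5 and d = 3.
13^3 mod 97 = 63.

63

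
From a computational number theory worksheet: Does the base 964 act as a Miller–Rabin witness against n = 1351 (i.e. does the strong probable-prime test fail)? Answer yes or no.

n − 1 = 1350 = 2^1 · 675, so s = 1 and d = 675.
x_0 = 964^675 mod 1351 = 1350.
x_0 = 1350 ≡ −1, so 964 is not a witness.

no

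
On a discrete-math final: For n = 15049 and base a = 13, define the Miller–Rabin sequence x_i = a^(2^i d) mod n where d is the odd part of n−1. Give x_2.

5687

n − 1 = 15048 = 2^3 · 1881, so s = 3 and d = 1881.
Repeated squaring mod 15049: 13^1 ≡ 13, 13^2 ≡ 169, 13^4 ≡ 13512, 13^8 ≡ 14725, 13^16 ≡ 14682, 13^32 ≡ 14297, 13^64 ≡ 8691, 13^128 ≡ 2550, 13^256 ≡ 1332, 13^512 ≡ 13491, 13^1024 ≡ 4475.
1881 = 1024 + 512 + 256 + 64 + 16 + 8 + 1, so 13^1881 ≡ 4475·13491·1332·8691·14682·14725·13 ≡ 10889 (mod 15049).
x_0 = 10889.
x_1 = 10889^2 mod 15049 = 14299.
x_2 = 14299^2 mod 15049 = 5687.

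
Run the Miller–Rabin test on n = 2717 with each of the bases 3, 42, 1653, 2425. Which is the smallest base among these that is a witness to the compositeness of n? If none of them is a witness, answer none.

3

n − 1 = 2716 = 2^2 · 679, so s = 2 and d = 679.
Base 3: x_0 = 3^679 mod 2717 = 2655. x_0 is neither 1 nor 2716, so continue squaring. x_1 = 2655^2 mod 2717 = 1127. Reached i = s−1 = 1 without hitting −1: 3 is a Miller–Rabin witness and 2717 is composite.
Base 42: x_0 = 42^679 mod 2717 = 731. x_0 is neither 1 nor 2716, so continue squaring. x_1 = 731^2 mod 2717 = 1829. Reached i = s−1 = 1 without hitting −1: 42 is a Miller–Rabin witness and 2717 is composite.
Base 1653: x_0 = 1653^679 mod 2717 = 323. x_0 is neither 1 nor 2716, so continue squaring. x_1 = 323^2 mod 2717 = 1083. Reached i = s−1 = 1 without hitting −1: 1653 is a Miller–Rabin witness and 2717 is composite.
Base 2425: x_0 = 2425^679 mod 2717 = 240. x_0 is neither 1 nor 2716, so continue squaring. x_1 = 240^2 mod 2717 = 543. Reached i = s−1 = 1 without hitting −1: 2425 is a Miller–Rabin witness and 2717 is composite.
The smallest witness among the given bases is 3.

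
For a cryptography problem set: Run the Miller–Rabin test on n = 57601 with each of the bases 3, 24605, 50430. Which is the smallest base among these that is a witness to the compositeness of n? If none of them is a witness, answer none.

n − 1 = 57600 = 2^8 · 225, so s = 8 and d = 225.
Base 3: x_0 = 3^225 mod 57601 = 52803. x_0 is neither 1 nor 57600, so continue squaring. x_1 = 52803^2 mod 57601 = 38005. x_2 = 38005^2 mod 57601 = 34950. x_3 = 34950^2 mod 57601 = 15694. x_4 = 15694^2 mod 57601 = 57361. x_5 = 57361^2 mod 57601 = 57600. x_5 ≡ −1, so 3 is not a witness.
Base 24605: x_0 = 24605^225 mod 57601 = 14946. x_0 is neither 1 nor 57600, so continue squaring. x_1 = 14946^2 mod 57601 = 6238. x_2 = 6238^2 mod 57601 = 31969. x_3 = 31969^2 mod 57601 = 2418. x_4 = 2418^2 mod 57601 = 29023. x_5 = 29023^2 mod 57601 = 35106. x_6 = 35106^2 mod 57601 = 240. x_7 = 240^2 mod 57601 = 57600. x_7 ≡ −1, so 24605 is not a witness.
Base 50430: x_0 = 50430^225 mod 57601 = 3952. x_0 is neither 1 nor 57600, so continue squaring. x_1 = 3952^2 mod 57601 = 8433. x_2 = 8433^2 mod 57601 = 35855. x_3 = 35855^2 mod 57601 = 41907. x_4 = 41907^2 mod 57601 = 57361. x_5 = 57361^2 mod 57601 = 57600. x_5 ≡ −1, so 50430 is not a witness.
No listed base is a witness for 57601.

none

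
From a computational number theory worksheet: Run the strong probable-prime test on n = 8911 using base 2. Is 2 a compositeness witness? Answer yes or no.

yes

n − 1 = 8910 = 2^1 · 4455, so s = 1 and d = 4455.
By repeated squaring, 2^4455 ≡ 6364 (mod 8911).
x_0 = 2^4455 mod 8911 = 6364.
x_0 ∉ {1, 8910} and s = 1, so 2 is a Miller–Rabin witness and 8911 is composite.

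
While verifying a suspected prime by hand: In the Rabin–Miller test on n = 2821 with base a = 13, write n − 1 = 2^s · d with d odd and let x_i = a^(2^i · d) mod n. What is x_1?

2171

n − 1 = 2820 = 2^2 · 705, so s = 2 and d = 705.
x_0 = 13^705 mod 2821 = 650.
x_1 = 650^2 mod 2821 = 2171.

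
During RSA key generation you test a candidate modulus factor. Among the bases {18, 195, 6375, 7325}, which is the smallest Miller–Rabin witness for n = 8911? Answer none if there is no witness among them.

n − 1 = 8910 = 2^1 · 4455, so s = 1 and d = 4455.
Base 18: x_0 = 18^4455 mod 8911 = 6364. x_0 ∉ {1, 8910} and s = 1, so 18 is a Miller–Rabin witness and 8911 is composite.
Base 195: x_0 = 195^4455 mod 8911 = 2813. x_0 ∉ {1, 8910} and s = 1, so 195 is a Miller–Rabin witness and 8911 is composite.
Base 6375: x_0 = 6375^4455 mod 8911 = 8644. x_0 ∉ {1, 8910} and s = 1, so 6375 is a Miller–Rabin witness and 8911 is composite.
Base 7325: x_0 = 7325^4455 mod 8911 = 8644. x_0 ∉ {1, 8910} and s = 1, so 7325 is a Miller–Rabin witness and 8911 is composite.
The smallest witness among the given bases is 18.

18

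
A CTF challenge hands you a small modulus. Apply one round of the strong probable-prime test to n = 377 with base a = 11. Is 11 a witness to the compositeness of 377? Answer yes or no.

yes

n − 1 = 376 = 2^3 · 47, so s = 3 and d = 47.
x_0 = 11^47 mod 377 = 305.
x_0 is neither 1 nor 376, so continue squaring.
x_1 = 305^2 mod 377 = 283.
x_2 = 283^2 mod 377 = 165.
Reached i = s−1 = 2 without hitting −1: 11 is a Miller–Rabin witness and 377 is composite.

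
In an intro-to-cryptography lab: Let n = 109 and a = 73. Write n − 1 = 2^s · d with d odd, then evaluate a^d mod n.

1

n − 1 = 108 = 2^2 · 27, so s = 2 and d = 27.
73^27 mod 109 = 1.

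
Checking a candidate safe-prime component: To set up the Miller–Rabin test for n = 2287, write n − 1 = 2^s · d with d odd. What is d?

Halving: 2286 → 1143; 1143 is odd.
So 2286 = 2^1 · 1143.

1143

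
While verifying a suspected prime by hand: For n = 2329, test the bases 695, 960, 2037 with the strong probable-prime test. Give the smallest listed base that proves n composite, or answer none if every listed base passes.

960

n − 1 = 2328 = 2^3 · 291, so s = 3 and d = 291.
Base 695: x_0 = 695^291 mod 2329 = 315. x_0 is neither 1 nor 2328, so continue squaring. x_1 = 315^2 mod 2329 = 1407. x_2 = 1407^2 mod 2329 = 2328. x_2 ≡ −1, so 695 is not a witness.
Base 960: x_0 = 960^291 mod 2329 = 138. x_0 is neither 1 nor 2328, so continue squaring. x_1 = 138^2 mod 2329 = 412. x_2 = 412^2 mod 2329 = 2056. Reached i = s−1 = 2 without hitting −1: 960 is a Miller–Rabin witness and 2329 is composite.
Base 2037: x_0 = 2037^291 mod 2329 = 1146. x_0 is neither 1 nor 2328, so continue squaring. x_1 = 1146^2 mod 2329 = 2089. x_2 = 2089^2 mod 2329 = 1704. Reached i = s−1 = 2 without hitting −1: 2037 is a Miller–Rabin witness and 2329 is composite.
The smallest witness among the given bases is 960.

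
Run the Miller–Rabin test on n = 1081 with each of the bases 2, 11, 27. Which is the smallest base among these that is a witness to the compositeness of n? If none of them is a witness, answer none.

n − 1 = 1080 = 2^3 · 135, so s = 3 and d = 135.
Base 2: x_0 = 2^135 mod 1081 = 100. x_0 is neither 1 nor 1080, so continue squaring. x_1 = 100^2 mod 1081 = 271. x_2 = 271^2 mod 1081 = 1014. Reached i = s−1 = 2 without hitting −1: 2 is a Miller–Rabin witness and 1081 is composite.
Base 11: x_0 = 11^135 mod 1081 = 1009. x_0 is neither 1 nor 1080, so continue squaring. x_1 = 1009^2 mod 1081 = 860. x_2 = 860^2 mod 1081 = 196. Reached i = s−1 = 2 without hitting −1: 11 is a Miller–Rabin witness and 1081 is composite.
Base 27: x_0 = 27^135 mod 1081 = 202. x_0 is neither 1 nor 1080, so continue squaring. x_1 = 202^2 mod 1081 = 807. x_2 = 807^2 mod 1081 = 487. Reached i = s−1 = 2 without hitting −1: 27 is a Miller–Rabin witness and 1081 is composite.
The smallest witness among the given bases is 2.

2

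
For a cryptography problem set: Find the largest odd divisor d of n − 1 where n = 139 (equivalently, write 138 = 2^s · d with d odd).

Halving: 138 → 69; 69 is odd.
So 138 = 2^1 · 69.

69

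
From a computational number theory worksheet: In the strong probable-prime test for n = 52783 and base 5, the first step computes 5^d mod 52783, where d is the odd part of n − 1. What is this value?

52782

n − 1 = 52782 = 2^1 · 26391, so s = 1 and d = 26391.
Repeated squaring mod 52783: 5^1 ≡ 5, 5^2 ≡ 25, 5^4 ≡ 625, 5^8 ≡ 21144, 5^16 ≡ 49509, 5^32 ≡ 4127, 5^64 ≡ 36003, 5^128 ≡ 23878, 5^256 ≡ 49701, 5^512 ≡ 50567, 5^1024 ≡ 1837, 5^2048 ≡ 49240, 5^4096 ≡ 43278, 5^8192 ≡ 33312, 5^16384 ≡ 32335.
26391 = 16384 + 8192 + 1024 + 512 + 256 + 16 + 4 + 2 + 1, so 5^26391 ≡ 32335·33312·1837·50567·49701·49509·625·25·5 ≡ 52782 (mod 52783).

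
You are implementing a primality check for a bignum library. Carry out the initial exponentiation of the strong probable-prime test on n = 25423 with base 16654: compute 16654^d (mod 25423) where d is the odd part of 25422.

25422

n − 1 = 25422 = 2^1 · 12711, so s = 1 and d = 12711.
16654^12711 mod 25423 = 25422.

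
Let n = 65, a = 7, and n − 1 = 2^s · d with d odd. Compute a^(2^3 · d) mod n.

16

n − 1 = 64 = 2^6 · 1, so s = 6 and d = 1.
x_0 = 7^1 mod 65 = 7.
x_1 = 7^2 mod 65 = 49.
x_2 = 49^2 mod 65 = 61.
x_3 = 61^2 mod 65 = 16.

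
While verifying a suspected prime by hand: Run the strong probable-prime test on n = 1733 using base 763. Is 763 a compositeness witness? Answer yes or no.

no

n − 1 = 1732 = 2^2 · 433, so s = 2 and d = 433.
By repeated squaring, 763^433 ≡ 410 (mod 1733).
x_0 = 763^433 mod 1733 = 410.
x_0 is neither 1 nor 1732, so continue squaring.
x_1 = 410^2 mod 1733 = 1732.
x_1 ≡ −1, so 763 is not a witness.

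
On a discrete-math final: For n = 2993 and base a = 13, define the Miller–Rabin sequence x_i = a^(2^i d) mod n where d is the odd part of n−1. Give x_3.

n − 1 = 2992 = 2^4 · 187, so s = 4 and d = 187.
x_0 = 13^187 mod 2993 = 2721.
x_1 = 2721^2 mod 2993 = 2152.
x_2 = 2152^2 mod 2993 = 933.
x_3 = 933^2 mod 2993 = 2519.

2519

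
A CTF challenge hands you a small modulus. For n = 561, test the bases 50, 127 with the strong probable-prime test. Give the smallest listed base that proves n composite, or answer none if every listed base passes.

127

n − 1 = 560 = 2^4 · 35, so s = 4 and d = 35.
Base 50: x_0 = 50^35 mod 561 = 560. x_0 = 560 ≡ −1, so 50 is not a witness.
Base 127: x_0 = 127^35 mod 561 = 274. x_0 is neither 1 nor 560, so continue squaring. x_1 = 274^2 mod 561 = 463. x_2 = 463^2 mod 561 = 67. x_3 = 67^2 mod 561 = 1. x_3 = 1 but x_2 ≠ ±1, a nontrivial square root of 1 — 127 is a witness and 561 is composite.
The smallest witness among the given bases is 127.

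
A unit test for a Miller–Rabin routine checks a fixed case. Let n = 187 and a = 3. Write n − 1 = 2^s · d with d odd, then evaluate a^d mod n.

148

n − 1 = 186 = 2^1 · 93, so s = 1 and d = 93.
By repeated squaring, 3^93 ≡ 148 (mod 187).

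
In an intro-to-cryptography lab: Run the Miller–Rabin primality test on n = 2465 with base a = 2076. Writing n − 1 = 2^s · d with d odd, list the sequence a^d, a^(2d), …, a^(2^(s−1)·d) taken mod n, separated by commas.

916, 956, 1886, 1, 1

n − 1 = 2464 = 2^5 · 77, so s = 5 and d = 77.
x_0 = 2076^77 mod 2465 = 916.
x_1 = 916^2 mod 2465 = 956.
x_2 = 956^2 mod 2465 = 1886.
x_3 = 1886^2 mod 2465 = 1.
x_4 = 1^2 mod 2465 = 1.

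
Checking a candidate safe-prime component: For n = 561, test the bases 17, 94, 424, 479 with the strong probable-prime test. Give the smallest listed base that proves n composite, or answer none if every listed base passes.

17

n − 1 = 560 = 2^4 · 35, so s = 4 and d = 35.
Base 17: x_0 = 17^35 mod 561 = 527. x_0 is neither 1 nor 560, so continue squaring. x_1 = 527^2 mod 561 = 34. x_2 = 34^2 mod 561 = 34. x_3 = 34^2 mod 561 = 34. Reached i = s−1 = 3 without hitting −1: 17 is a Miller–Rabin witness and 561 is composite.
Base 94: x_0 = 94^35 mod 561 = 406. x_0 is neither 1 nor 560, so continue squaring. x_1 = 406^2 mod 561 = 463. x_2 = 463^2 mod 561 = 67. x_3 = 67^2 mod 561 = 1. x_3 = 1 but x_2 ≠ ±1, a nontrivial square root of 1 — 94 is a witness and 561 is composite.
Base 424: x_0 = 424^35 mod 561 = 373. x_0 is neither 1 nor 560, so continue squaring. x_1 = 373^2 mod 561 = 1. x_1 = 1 but x_0 ≠ ±1, a nontrivial square root of 1 — 424 is a witness and 561 is composite.
Base 479: x_0 = 479^35 mod 561 = 197. x_0 is neither 1 nor 560, so continue squaring. x_1 = 197^2 mod 561 = 100. x_2 = 100^2 mod 561 = 463. x_3 = 463^2 mod 561 = 67. Reached i = s−1 = 3 without hitting −1: 479 is a Miller–Rabin witness and 561 is composite.
The smallest witness among the given bases is 17.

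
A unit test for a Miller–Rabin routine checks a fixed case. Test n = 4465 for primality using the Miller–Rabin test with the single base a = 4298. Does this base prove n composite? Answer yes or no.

n − 1 = 4464 = 2^4 · 279, so s = 4 and d = 279.
x_0 = 4298^279 mod 4465 = 1882.
x_0 is neither 1 nor 4464, so continue squaring.
x_1 = 1882^2 mod 4465 = 1179.
x_2 = 1179^2 mod 4465 = 1426.
x_3 = 1426^2 mod 4465 = 1901.
Reached i = s−1 = 3 without hitting −1: 4298 is a Miller–Rabin witness and 4465 is composite.

yes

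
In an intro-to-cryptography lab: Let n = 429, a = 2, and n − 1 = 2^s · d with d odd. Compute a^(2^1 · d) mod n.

49

n − 1 = 428 = 2^2 · 107, so s = 2 and d = 107.
Repeated squaring mod 429: 2^1 ≡ 2, 2^2 ≡ 4, 2^4 ≡ 16, 2^8 ≡ 256, 2^16 ≡ 328, 2^32 ≡ 334, 2^64 ≡ 16.
107 = 64 + 32 + 8 + 2 + 1, so 2^107 ≡ 16·334·256·4·2 ≡ 293 (mod 429).
x_0 = 293.
x_1 = 293^2 mod 429 = 49.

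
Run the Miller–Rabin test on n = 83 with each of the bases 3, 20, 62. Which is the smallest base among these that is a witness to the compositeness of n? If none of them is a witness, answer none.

n − 1 = 82 = 2^1 · 41, so s = 1 and d = 41.
Base 3: x_0 = 3^41 mod 83 = 1. x_0 = 1, so 3 is not a witness.
Base 20: x_0 = 20^41 mod 83 = 82. x_0 = 82 ≡ −1, so 20 is not a witness.
Base 62: x_0 = 62^41 mod 83 = 82. x_0 = 82 ≡ −1, so 62 is not a witness.
No listed base is a witness for 83.

none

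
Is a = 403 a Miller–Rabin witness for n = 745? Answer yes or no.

n − 1 = 744 = 2^3 · 93, so s = 3 and d = 93.
x_0 = 403^93 mod 745 = 403.
x_0 is neither 1 nor 744, so continue squaring.
x_1 = 403^2 mod 745 = 744.
x_1 ≡ −1, so 403 is not a witness.

no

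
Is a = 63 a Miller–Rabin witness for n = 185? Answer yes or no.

yes

n − 1 = 184 = 2^3 · 23, so s = 3 and d = 23.
Repeated squaring mod 185: 63^1 ≡ 63, 63^2 ≡ 84, 63^4 ≡ 26, 63^8 ≡ 121, 63^16 ≡ 26.
23 = 16 + 4 + 2 + 1, so 63^23 ≡ 26·26·84·63 ≡ 47 (mod 185).
x_0 = 63^23 mod 185 = 47.
x_0 is neither 1 nor 184, so continue squaring.
x_1 = 47^2 mod 185 = 174.
x_2 = 174^2 mod 185 = 121.
Reached i = s−1 = 2 without hitting −1: 63 is a Miller–Rabin witness and 185 is composite.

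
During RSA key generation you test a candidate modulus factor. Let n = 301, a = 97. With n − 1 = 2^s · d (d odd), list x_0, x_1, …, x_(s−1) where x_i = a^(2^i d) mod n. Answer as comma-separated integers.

n − 1 = 300 = 2^2 · 75, so s = 2 and d = 75.
x_0 = 97^75 mod 301 = 188.
x_1 = 188^2 mod 301 = 127.

188, 127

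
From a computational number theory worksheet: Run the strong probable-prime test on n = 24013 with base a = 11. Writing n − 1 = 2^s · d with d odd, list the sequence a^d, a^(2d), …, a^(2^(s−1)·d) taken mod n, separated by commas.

n − 1 = 24012 = 2^2 · 6003, so s = 2 and d = 6003.
x_0 = 11^6003 mod 24013 = 19646.
x_1 = 19646^2 mod 24013 = 4367.

19646, 4367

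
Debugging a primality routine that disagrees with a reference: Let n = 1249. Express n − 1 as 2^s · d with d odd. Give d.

Halving: 1248 → 624 → 312 → 156 → 78 → 39; 39 is odd.
So 1248 = 2^5 · 39.

39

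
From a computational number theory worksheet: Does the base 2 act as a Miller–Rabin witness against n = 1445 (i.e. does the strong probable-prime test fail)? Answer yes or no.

n − 1 = 1444 = 2^2 · 361, so s = 2 and d = 361.
By repeated squaring, 2^361 ≡ 1277 (mod 1445).
x_0 = 2^361 mod 1445 = 1277.
x_0 is neither 1 nor 1444, so continue squaring.
x_1 = 1277^2 mod 1445 = 769.
Reached i = s−1 = 1 without hitting −1: 2 is a Miller–Rabin witness and 1445 is composite.

yes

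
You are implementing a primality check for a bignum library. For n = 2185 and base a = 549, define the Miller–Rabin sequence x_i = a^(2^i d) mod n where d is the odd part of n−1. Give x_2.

n − 1 = 2184 = 2^3 · 273, so s = 3 and d = 273.
x_0 = 549^273 mod 2185 = 1569.
x_1 = 1569^2 mod 2185 = 1451.
x_2 = 1451^2 mod 2185 = 1246.

1246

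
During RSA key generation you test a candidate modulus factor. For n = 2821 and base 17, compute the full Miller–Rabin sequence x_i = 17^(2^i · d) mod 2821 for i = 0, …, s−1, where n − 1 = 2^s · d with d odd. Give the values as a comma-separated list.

n − 1 = 2820 = 2^2 · 705, so s = 2 and d = 705.
x_0 = 17^705 mod 2821 = 2820.
x_1 = 2820^2 mod 2821 = 1.

2820, 1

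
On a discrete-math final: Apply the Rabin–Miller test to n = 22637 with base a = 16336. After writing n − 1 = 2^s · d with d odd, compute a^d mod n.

3975

n − 1 = 22636 = 2^2 · 5659, so s = 2 and d = 5659.
Repeated squaring mod 22637: 16336^1 ≡ 16336, 16336^2 ≡ 19940, 16336^4 ≡ 7332, 16336^8 ≡ 17986, 16336^16 ≡ 13466, 16336^32 ≡ 10786, 16336^64 ≡ 6253, 16336^128 ≡ 5910, 16336^256 ≡ 21846, 16336^512 ≡ 14482, 16336^1024 ≡ 19156, 16336^2048 ≡ 6566, 16336^4096 ≡ 11508.
5659 = 4096 + 1024 + 512 + 16 + 8 + 2 + 1, so 16336^5659 ≡ 11508·19156·14482·13466·17986·19940·16336 ≡ 3975 (mod 22637).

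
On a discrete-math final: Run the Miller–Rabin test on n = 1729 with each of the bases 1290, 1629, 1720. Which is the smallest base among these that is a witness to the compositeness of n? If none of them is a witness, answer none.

none

n − 1 = 1728 = 2^6 · 27, so s = 6 and d = 27.
Base 1290: x_0 = 1290^27 mod 1729 = 1. x_0 = 1, so 1290 is not a witness.
Base 1629: x_0 = 1629^27 mod 1729 = 1728. x_0 = 1728 ≡ −1, so 1629 is not a witness.
Base 1720: x_0 = 1720^27 mod 1729 = 1728. x_0 = 1728 ≡ −1, so 1720 is not a witness.
No listed base is a witness for 1729.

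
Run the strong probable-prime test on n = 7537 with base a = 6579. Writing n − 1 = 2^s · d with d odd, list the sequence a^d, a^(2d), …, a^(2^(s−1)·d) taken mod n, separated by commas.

6488, 7536, 1, 1

n − 1 = 7536 = 2^4 · 471, so s = 4 and d = 471.
x_0 = 6579^471 mod 7537 = 6488.
x_1 = 6488^2 mod 7537 = 7536.
x_2 = 7536^2 mod 7537 = 1.
x_3 = 1^2 mod 7537 = 1.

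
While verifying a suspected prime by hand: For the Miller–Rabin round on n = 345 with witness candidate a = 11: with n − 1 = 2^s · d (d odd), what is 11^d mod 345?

n − 1 = 344 = 2^3 · 43, so s = 3 and d = 43.
Repeated squaring mod 345: 11^1 ≡ 11, 11^2 ≡ 121, 11^4 ≡ 151, 11^8 ≡ 31, 11^16 ≡ 271, 11^32 ≡ 301.
43 = 32 + 8 + 2 + 1, so 11^43 ≡ 301·31·121·11 ≡ 251 (mod 345).

251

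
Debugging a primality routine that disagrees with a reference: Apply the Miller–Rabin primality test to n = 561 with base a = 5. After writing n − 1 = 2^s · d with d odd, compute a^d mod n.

n − 1 = 560 = 2^4 · 35, so s = 4 and d = 35.
Repeated squaring mod 561: 5^1 ≡ 5, 5^2 ≡ 25, 5^4 ≡ 64, 5^8 ≡ 169, 5^16 ≡ 511, 5^32 ≡ 256.
35 = 32 + 2 + 1, so 5^35 ≡ 256·25·5 ≡ 23 (mod 561).

23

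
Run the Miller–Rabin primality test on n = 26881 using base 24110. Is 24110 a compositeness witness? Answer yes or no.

no

n − 1 = 26880 = 2^8 · 105, so s = 8 and d = 105.
x_0 = 24110^105 mod 26881 = 9327.
x_0 is neither 1 nor 26880, so continue squaring.
x_1 = 9327^2 mod 26881 = 6013.
x_2 = 6013^2 mod 26881 = 1224.
x_3 = 1224^2 mod 26881 = 19721.
x_4 = 19721^2 mod 26881 = 3533.
x_5 = 3533^2 mod 26881 = 9305.
x_6 = 9305^2 mod 26881 = 26205.
x_7 = 26205^2 mod 26881 = 26880.
x_7 ≡ −1, so 24110 is not a witness.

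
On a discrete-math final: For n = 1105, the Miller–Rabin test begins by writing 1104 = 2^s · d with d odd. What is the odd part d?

Halving: 1104 → 552 → 276 → 138 → 69; 69 is odd.
So 1104 = 2^4 · 69.

69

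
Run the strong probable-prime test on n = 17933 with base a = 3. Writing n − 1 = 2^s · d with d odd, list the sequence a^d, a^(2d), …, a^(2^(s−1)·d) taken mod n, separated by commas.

n − 1 = 17932 = 2^2 · 4483, so s = 2 and d = 4483.
x_0 = 3^4483 mod 17933 = 16704.
x_1 = 16704^2 mod 17933 = 4069.

16704, 4069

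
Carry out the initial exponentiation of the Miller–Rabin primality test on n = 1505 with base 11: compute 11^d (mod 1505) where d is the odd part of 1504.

16

n − 1 = 1504 = 2^5 · 47, so s = 5 and d = 47.
11^47 mod 1505 = 16.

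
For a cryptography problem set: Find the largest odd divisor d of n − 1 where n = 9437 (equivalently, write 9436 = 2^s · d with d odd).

Halving: 9436 → 4718 → 2359; 2359 is odd.
So 9436 = 2^2 · 2359.

2359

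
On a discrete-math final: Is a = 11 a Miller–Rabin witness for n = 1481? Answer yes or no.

no

n − 1 = 1480 = 2^3 · 185, so s = 3 and d = 185.
Repeated squaring mod 1481: 11^1 ≡ 11, 11^2 ≡ 121, 11^4 ≡ 1312, 11^8 ≡ 422, 11^16 ≡ 364, 11^32 ≡ 687, 11^64 ≡ 1011, 11^128 ≡ 231.
185 = 128 + 32 + 16 + 8 + 1, so 11^185 ≡ 231·687·364·422·11 ≡ 511 (mod 1481).
x_0 = 11^185 mod 1481 = 511.
x_0 is neither 1 nor 1480, so continue squaring.
x_1 = 511^2 mod 1481 = 465.
x_2 = 465^2 mod 1481 = 1480.
x_2 ≡ −1, so 11 is not a witness.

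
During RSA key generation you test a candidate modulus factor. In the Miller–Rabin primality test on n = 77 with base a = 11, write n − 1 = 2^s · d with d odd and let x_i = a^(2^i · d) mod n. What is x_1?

44

n − 1 = 76 = 2^2 · 19, so s = 2 and d = 19.
x_0 = 11^19 mod 77 = 11.
x_1 = 11^2 mod 77 = 44.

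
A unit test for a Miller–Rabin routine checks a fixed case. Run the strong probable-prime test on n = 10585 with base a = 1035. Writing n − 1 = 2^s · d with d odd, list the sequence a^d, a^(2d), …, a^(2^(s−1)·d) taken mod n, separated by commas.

2930, 465, 4525

n − 1 = 10584 = 2^3 · 1323, so s = 3 and d = 1323.
x_0 = 1035^1323 mod 10585 = 2930.
x_1 = 2930^2 mod 10585 = 465.
x_2 = 465^2 mod 10585 = 4525.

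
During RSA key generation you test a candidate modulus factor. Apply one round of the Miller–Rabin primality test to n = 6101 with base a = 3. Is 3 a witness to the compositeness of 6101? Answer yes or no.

no

n − 1 = 6100 = 2^2 · 1525, so s = 2 and d = 1525.
x_0 = 3^1525 mod 6101 = 5854.
x_0 is neither 1 nor 6100, so continue squaring.
x_1 = 5854^2 mod 6101 = 6100.
x_1 ≡ −1, so 3 is not a witness.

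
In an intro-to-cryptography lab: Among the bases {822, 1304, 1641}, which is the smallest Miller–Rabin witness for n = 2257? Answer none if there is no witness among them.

1304

n − 1 = 2256 = 2^4 · 141, so s = 4 and d = 141.
Base 822: x_0 = 822^141 mod 2257 = 1597. x_0 is neither 1 nor 2256, so continue squaring. x_1 = 1597^2 mod 2257 = 2256. x_1 ≡ −1, so 822 is not a witness.
Base 1304: x_0 = 1304^141 mod 2257 = 84. x_0 is neither 1 nor 2256, so continue squaring. x_1 = 84^2 mod 2257 = 285. x_2 = 285^2 mod 2257 = 2230. x_3 = 2230^2 mod 2257 = 729. Reached i = s−1 = 3 without hitting −1: 1304 is a Miller–Rabin witness and 2257 is composite.
Base 1641: x_0 = 1641^141 mod 2257 = 267. x_0 is neither 1 nor 2256, so continue squaring. x_1 = 267^2 mod 2257 = 1322. x_2 = 1322^2 mod 2257 = 766. x_3 = 766^2 mod 2257 = 2193. Reached i = s−1 = 3 without hitting −1: 1641 is a Miller–Rabin witness and 2257 is composite.
The smallest witness among the given bases is 1304.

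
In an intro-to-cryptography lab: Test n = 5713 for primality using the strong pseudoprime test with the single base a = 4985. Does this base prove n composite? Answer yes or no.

n − 1 = 5712 = 2^4 · 357, so s = 4 and d = 357.
x_0 = 4985^357 mod 5713 = 5116.
x_0 is neither 1 nor 5712, so continue squaring.
x_1 = 5116^2 mod 5713 = 2203.
x_2 = 2203^2 mod 5713 = 2872.
x_3 = 2872^2 mod 5713 = 4525.
Reached i = s−1 = 3 without hitting −1: 4985 is a Miller–Rabin witness and 5713 is composite.

yes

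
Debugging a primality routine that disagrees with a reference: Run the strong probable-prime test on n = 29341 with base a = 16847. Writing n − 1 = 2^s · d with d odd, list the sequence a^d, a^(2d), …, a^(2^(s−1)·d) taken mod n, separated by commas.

3405, 4330

n − 1 = 29340 = 2^2 · 7335, so s = 2 and d = 7335.
x_0 = 16847^7335 mod 29341 = 3405.
x_1 = 3405^2 mod 29341 = 4330.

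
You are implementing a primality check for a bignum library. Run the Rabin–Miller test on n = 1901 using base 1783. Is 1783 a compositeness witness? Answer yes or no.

n − 1 = 1900 = 2^2 · 475, so s = 2 and d = 475.
By repeated squaring, 1783^475 ≡ 1 (mod 1901).
x_0 = 1783^475 mod 1901 = 1.
x_0 = 1, so 1783 is not a witness.

no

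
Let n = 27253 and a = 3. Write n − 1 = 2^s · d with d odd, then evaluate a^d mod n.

n − 1 = 27252 = 2^2 · 6813, so s = 2 and d = 6813.
Repeated squaring mod 27253: 3^1 ≡ 3, 3^2 ≡ 9, 3^4 ≡ 81, 3^8 ≡ 6561, 3^16 ≡ 14234, 3^32 ≡ 7954, 3^64 ≡ 11903, 3^128 ≡ 20315, 3^256 ≡ 7046, 3^512 ≡ 18403, 3^1024 ≡ 24631, 3^2048 ≡ 7128, 3^4096 ≡ 8792.
6813 = 4096 + 2048 + 512 + 128 + 16 + 8 + 4 + 1, so 3^6813 ≡ 8792·7128·18403·20315·14234·6561·81·3 ≡ 1 (mod 27253).

1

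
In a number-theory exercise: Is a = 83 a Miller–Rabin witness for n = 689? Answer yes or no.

no

n − 1 = 688 = 2^4 · 43, so s = 4 and d = 43.
Repeated squaring mod 689: 83^1 ≡ 83, 83^2 ≡ 688, 83^4 ≡ 1, 83^8 ≡ 1, 83^16 ≡ 1, 83^32 ≡ 1.
43 = 32 + 8 + 2 + 1, so 83^43 ≡ 1·1·688·83 ≡ 606 (mod 689).
x_0 = 83^43 mod 689 = 606.
x_0 is neither 1 nor 688, so continue squaring.
x_1 = 606^2 mod 689 = 688.
x_1 ≡ −1, so 83 is not a witness.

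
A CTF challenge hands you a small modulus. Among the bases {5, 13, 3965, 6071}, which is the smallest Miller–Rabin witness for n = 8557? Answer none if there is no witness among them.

5

n − 1 = 8556 = 2^2 · 2139, so s = 2 and d = 2139.
Base 5: x_0 = 5^2139 mod 8557 = 6482. x_0 is neither 1 nor 8556, so continue squaring. x_1 = 6482^2 mod 8557 = 1454. Reached i = s−1 = 1 without hitting −1: 5 is a Miller–Rabin witness and 8557 is composite.
Base 13: x_0 = 13^2139 mod 8557 = 1774. x_0 is neither 1 nor 8556, so continue squaring. x_1 = 1774^2 mod 8557 = 6657. Reached i = s−1 = 1 without hitting −1: 13 is a Miller–Rabin witness and 8557 is composite.
Base 3965: x_0 = 3965^2139 mod 8557 = 580. x_0 is neither 1 nor 8556, so continue squaring. x_1 = 580^2 mod 8557 = 2677. Reached i = s−1 = 1 without hitting −1: 3965 is a Miller–Rabin witness and 8557 is composite.
Base 6071: x_0 = 6071^2139 mod 8557 = 892. x_0 is neither 1 nor 8556, so continue squaring. x_1 = 892^2 mod 8557 = 8420. Reached i = s−1 = 1 without hitting −1: 6071 is a Miller–Rabin witness and 8557 is composite.
The smallest witness among the given bases is 5.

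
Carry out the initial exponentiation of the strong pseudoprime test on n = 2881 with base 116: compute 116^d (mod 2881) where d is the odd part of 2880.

n − 1 = 2880 = 2^6 · 45, so s = 6 and d = 45.
By repeated squaring, 116^45 ≡ 684 (mod 2881).

684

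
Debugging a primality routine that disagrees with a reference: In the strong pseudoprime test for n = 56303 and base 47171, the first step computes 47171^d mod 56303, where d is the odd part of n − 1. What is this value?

29473

n − 1 = 56302 = 2^1 · 28151, so s = 1 and d = 28151.
Repeated squaring mod 56303: 47171^1 ≡ 47171, 47171^2 ≡ 8681, 47171^4 ≡ 26347, 47171^8 ≡ 4722, 47171^16 ≡ 1296, 47171^32 ≡ 46829, 47171^64 ≡ 9694, 47171^128 ≡ 3929, 47171^256 ≡ 10019, 47171^512 ≡ 48415, 47171^1024 ≡ 5729, 47171^2048 ≡ 53095, 47171^4096 ≡ 44118, 47171^8192 ≡ 3214, 47171^16384 ≡ 26347.
28151 = 16384 + 8192 + 2048 + 1024 + 256 + 128 + 64 + 32 + 16 + 4 + 2 + 1, so 47171^28151 ≡ 26347·3214·53095·5729·10019·3929·9694·46829·1296·26347·8681·47171 ≡ 29473 (mod 56303).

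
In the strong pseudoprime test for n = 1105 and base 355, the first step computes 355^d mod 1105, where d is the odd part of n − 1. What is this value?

155

n − 1 = 1104 = 2^4 · 69, so s = 4 and d = 69.
355^69 mod 1105 = 155.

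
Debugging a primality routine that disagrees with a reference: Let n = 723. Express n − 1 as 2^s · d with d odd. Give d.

Halving: 722 → 361; 361 is odd.
So 722 = 2^1 · 361.

361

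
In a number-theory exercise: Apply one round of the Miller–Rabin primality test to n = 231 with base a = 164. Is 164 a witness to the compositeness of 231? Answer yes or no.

n − 1 = 230 = 2^1 · 115, so s = 1 and d = 115.
Repeated squaring mod 231: 164^1 ≡ 164, 164^2 ≡ 100, 164^4 ≡ 67, 164^8 ≡ 100, 164^16 ≡ 67, 164^32 ≡ 100, 164^64 ≡ 67.
115 = 64 + 32 + 16 + 2 + 1, so 164^115 ≡ 67·100·67·100·164 ≡ 164 (mod 231).
x_0 = 164^115 mod 231 = 164.
x_0 ∉ {1, 230} and s = 1, so 164 is a Miller–Rabin witness and 231 is composite.

yes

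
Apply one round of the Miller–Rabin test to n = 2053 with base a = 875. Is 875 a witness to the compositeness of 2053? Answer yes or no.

no

n − 1 = 2052 = 2^2 · 513, so s = 2 and d = 513.
x_0 = 875^513 mod 2053 = 244.
x_0 is neither 1 nor 2052, so continue squaring.
x_1 = 244^2 mod 2053 = 2052.
x_1 ≡ −1, so 875 is not a witness.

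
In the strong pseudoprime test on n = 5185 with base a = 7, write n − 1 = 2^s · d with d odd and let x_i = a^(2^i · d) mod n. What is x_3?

4096

n − 1 = 5184 = 2^6 · 81, so s = 6 and d = 81.
Repeated squaring mod 5185: 7^1 ≡ 7, 7^2 ≡ 49, 7^4 ≡ 2401, 7^8 ≡ 4266, 7^16 ≡ 4591, 7^32 ≡ 256, 7^64 ≡ 3316.
81 = 64 + 16 + 1, so 7^81 ≡ 3316·4591·7 ≡ 4172 (mod 5185).
x_0 = 4172.
x_1 = 4172^2 mod 5185 = 4724.
x_2 = 4724^2 mod 5185 = 5121.
x_3 = 5121^2 mod 5185 = 4096.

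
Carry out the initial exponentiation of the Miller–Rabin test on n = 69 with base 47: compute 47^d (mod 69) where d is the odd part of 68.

n − 1 = 68 = 2^2 · 17, so s = 2 and d = 17.
Repeated squaring mod 69: 47^1 ≡ 47, 47^2 ≡ 1, 47^4 ≡ 1, 47^8 ≡ 1, 47^16 ≡ 1.
17 = 16 + 1, so 47^17 ≡ 1·47 ≡ 47 (mod 69).

47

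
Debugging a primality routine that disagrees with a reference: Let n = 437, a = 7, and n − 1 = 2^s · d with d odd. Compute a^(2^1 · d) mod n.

n − 1 = 436 = 2^2 · 109, so s = 2 and d = 109.
Repeated squaring mod 437: 7^1 ≡ 7, 7^2 ≡ 49, 7^4 ≡ 216, 7^8 ≡ 334, 7^16 ≡ 121, 7^32 ≡ 220, 7^64 ≡ 330.
109 = 64 + 32 + 8 + 4 + 1, so 7^109 ≡ 330·220·334·216·7 ≡ 102 (mod 437).
x_0 = 102.
x_1 = 102^2 mod 437 = 353.

353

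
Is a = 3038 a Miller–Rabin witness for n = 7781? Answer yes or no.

n − 1 = 7780 = 2^2 · 1945, so s = 2 and d = 1945.
x_0 = 3038^1945 mod 7781 = 6510.
x_0 is neither 1 nor 7780, so continue squaring.
x_1 = 6510^2 mod 7781 = 4774.
Reached i = s−1 = 1 without hitting −1: 3038 is a Miller–Rabin witness and 7781 is composite.

yes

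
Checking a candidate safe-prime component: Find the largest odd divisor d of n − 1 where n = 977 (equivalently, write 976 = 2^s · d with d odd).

61

Halving: 976 → 488 → 244 → 122 → 61; 61 is odd.
So 976 = 2^4 · 61.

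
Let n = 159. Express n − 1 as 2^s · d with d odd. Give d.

79

Halving: 158 → 79; 79 is odd.
So 158 = 2^1 · 79.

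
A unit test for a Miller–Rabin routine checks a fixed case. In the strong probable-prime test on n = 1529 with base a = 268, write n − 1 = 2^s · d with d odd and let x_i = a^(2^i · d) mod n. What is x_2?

80

n − 1 = 1528 = 2^3 · 191, so s = 3 and d = 191.
x_0 = 268^191 mod 1529 = 1467.
x_1 = 1467^2 mod 1529 = 786.
x_2 = 786^2 mod 1529 = 80.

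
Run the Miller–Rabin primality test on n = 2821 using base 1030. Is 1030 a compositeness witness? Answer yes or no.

n − 1 = 2820 = 2^2 · 705, so s = 2 and d = 705.
x_0 = 1030^705 mod 2821 = 1.
x_0 = 1, so 1030 is not a witness.

no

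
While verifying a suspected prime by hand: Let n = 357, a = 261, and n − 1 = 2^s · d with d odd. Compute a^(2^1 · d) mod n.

n − 1 = 356 = 2^2 · 89, so s = 2 and d = 89.
x_0 = 261^89 mod 357 = 249.
x_1 = 249^2 mod 357 = 240.

240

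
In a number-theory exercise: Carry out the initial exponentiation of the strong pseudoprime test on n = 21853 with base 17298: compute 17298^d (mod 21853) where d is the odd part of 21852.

19206

n − 1 = 21852 = 2^2 · 5463, so s = 2 and d = 5463.
Repeated squaring mod 21853: 17298^1 ≡ 17298, 17298^2 ≡ 9528, 17298^4 ≡ 5422, 17298^8 ≡ 5799, 17298^16 ≡ 18487, 17298^32 ≡ 10102, 17298^64 ≡ 18747, 17298^128 ≡ 10063, 17298^256 ≡ 19020, 17298^512 ≡ 5838, 17298^1024 ≡ 13417, 17298^2048 ≡ 12728, 17298^4096 ≡ 5695.
5463 = 4096 + 1024 + 256 + 64 + 16 + 4 + 2 + 1, so 17298^5463 ≡ 5695·13417·19020·18747·18487·5422·9528·17298 ≡ 19206 (mod 21853).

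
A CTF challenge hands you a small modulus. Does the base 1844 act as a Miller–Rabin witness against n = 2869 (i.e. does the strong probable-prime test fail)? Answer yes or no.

n − 1 = 2868 = 2^2 · 717, so s = 2 and d = 717.
x_0 = 1844^717 mod 2869 = 1.
x_0 = 1, so 1844 is not a witness.

no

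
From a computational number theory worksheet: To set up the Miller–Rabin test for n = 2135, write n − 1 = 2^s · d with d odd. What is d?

1067

Halving: 2134 → 1067; 1067 is odd.
So 2134 = 2^1 · 1067.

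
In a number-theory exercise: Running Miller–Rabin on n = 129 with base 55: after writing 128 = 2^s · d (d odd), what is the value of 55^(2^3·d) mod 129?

100

n − 1 = 128 = 2^7 · 1, so s = 7 and d = 1.
x_0 = 55^1 mod 129 = 55.
x_1 = 55^2 mod 129 = 58.
x_2 = 58^2 mod 129 = 10.
x_3 = 10^2 mod 129 = 100.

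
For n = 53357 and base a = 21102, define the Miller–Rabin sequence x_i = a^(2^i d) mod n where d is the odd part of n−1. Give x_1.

15812

n − 1 = 53356 = 2^2 · 13339, so s = 2 and d = 13339.
By repeated squaring, 21102^13339 ≡ 53094 (mod 53357).
x_0 = 53094.
x_1 = 53094^2 mod 53357 = 15812.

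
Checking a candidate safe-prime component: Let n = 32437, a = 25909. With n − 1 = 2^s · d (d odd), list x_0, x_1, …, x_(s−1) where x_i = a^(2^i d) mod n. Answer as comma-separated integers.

6904, 15263

n − 1 = 32436 = 2^2 · 8109, so s = 2 and d = 8109.
x_0 = 25909^8109 mod 32437 = 6904.
x_1 = 6904^2 mod 32437 = 15263.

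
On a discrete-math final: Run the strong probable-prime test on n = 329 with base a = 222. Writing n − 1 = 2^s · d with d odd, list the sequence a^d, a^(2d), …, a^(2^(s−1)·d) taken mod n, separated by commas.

262, 212, 200

n − 1 = 328 = 2^3 · 41, so s = 3 and d = 41.
x_0 = 222^41 mod 329 = 262.
x_1 = 262^2 mod 329 = 212.
x_2 = 212^2 mod 329 = 200.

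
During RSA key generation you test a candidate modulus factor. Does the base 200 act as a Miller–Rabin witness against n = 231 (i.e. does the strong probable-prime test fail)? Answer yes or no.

yes

n − 1 = 230 = 2^1 · 115, so s = 1 and d = 115.
Repeated squaring mod 231: 200^1 ≡ 200, 200^2 ≡ 37, 200^4 ≡ 214, 200^8 ≡ 58, 200^16 ≡ 130, 200^32 ≡ 37, 200^64 ≡ 214.
115 = 64 + 32 + 16 + 2 + 1, so 200^115 ≡ 214·37·130·37·200 ≡ 32 (mod 231).
x_0 = 200^115 mod 231 = 32.
x_0 ∉ {1, 230} and s = 1, so 200 is a Miller–Rabin witness and 231 is composite.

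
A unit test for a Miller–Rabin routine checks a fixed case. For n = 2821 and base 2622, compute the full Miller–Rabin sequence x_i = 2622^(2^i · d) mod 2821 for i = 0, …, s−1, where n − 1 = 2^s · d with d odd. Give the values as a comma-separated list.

1, 1

n − 1 = 2820 = 2^2 · 705, so s = 2 and d = 705.
x_0 = 2622^705 mod 2821 = 1.
x_1 = 1^2 mod 2821 = 1.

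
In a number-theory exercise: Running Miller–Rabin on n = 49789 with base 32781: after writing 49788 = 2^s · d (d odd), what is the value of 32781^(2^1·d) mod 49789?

n − 1 = 49788 = 2^2 · 12447, so s = 2 and d = 12447.
x_0 = 32781^12447 mod 49789 = 49788.
x_1 = 49788^2 mod 49789 = 1.

1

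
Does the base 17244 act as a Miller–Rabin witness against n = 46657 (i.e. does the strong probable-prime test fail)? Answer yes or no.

n − 1 = 46656 = 2^6 · 729, so s = 6 and d = 729.
By repeated squaring, 17244^729 ≡ 41397 (mod 46657).
x_0 = 17244^729 mod 46657 = 41397.
x_0 is neither 1 nor 46656, so continue squaring.
x_1 = 41397^2 mod 46657 = 46656.
x_1 ≡ −1, so 17244 is not a witness.

no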